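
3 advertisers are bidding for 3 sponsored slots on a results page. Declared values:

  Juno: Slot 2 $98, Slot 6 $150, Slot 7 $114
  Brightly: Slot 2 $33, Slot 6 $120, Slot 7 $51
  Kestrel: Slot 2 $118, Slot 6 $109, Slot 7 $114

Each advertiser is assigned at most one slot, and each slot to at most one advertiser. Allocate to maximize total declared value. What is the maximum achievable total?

Maximum total: $352

Optimal: Juno→Slot 7 ($114), Brightly→Slot 6 ($120), Kestrel→Slot 2 ($118) — total 114+120+118 = $352.
Column-greedy (each slot in turn goes to its best remaining advertiser) gives $319, worse by 33.
Next-best assignment: Juno→Slot 2, Brightly→Slot 6, Kestrel→Slot 7 = $332.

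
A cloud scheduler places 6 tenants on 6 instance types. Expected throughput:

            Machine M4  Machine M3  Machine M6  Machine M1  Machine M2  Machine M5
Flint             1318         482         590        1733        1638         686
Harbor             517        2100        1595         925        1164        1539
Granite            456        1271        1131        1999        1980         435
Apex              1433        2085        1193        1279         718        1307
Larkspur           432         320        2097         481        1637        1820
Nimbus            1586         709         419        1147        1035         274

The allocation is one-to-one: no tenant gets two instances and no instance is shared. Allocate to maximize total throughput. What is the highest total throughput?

Max total: 11020 ops/s

Optimal: Flint→Machine M1 (1733 ops/s), Harbor→Machine M5 (1539 ops/s), Granite→Machine M2 (1980 ops/s), Apex→Machine M3 (2085 ops/s), Larkspur→Machine M6 (2097 ops/s), Nimbus→Machine M4 (1586 ops/s) — total 1733+1539+1980+2085+2097+1586 = 11020 ops/s.
Column-greedy (each instance in turn goes to its best remaining tenant) gives 10727 ops/s, worse by 293.
Next-best assignment: Flint→Machine M2, Harbor→Machine M5, Granite→Machine M1, Apex→Machine M3, Larkspur→Machine M6, Nimbus→Machine M4 = 10944 ops/s.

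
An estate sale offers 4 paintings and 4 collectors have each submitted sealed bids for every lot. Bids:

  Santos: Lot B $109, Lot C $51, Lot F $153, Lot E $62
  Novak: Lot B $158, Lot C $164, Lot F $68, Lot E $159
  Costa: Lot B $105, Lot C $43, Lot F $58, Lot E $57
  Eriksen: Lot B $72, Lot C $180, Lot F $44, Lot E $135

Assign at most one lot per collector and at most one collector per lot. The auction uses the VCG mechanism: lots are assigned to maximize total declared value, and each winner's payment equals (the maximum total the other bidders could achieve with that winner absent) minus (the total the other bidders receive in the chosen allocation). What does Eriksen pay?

Eriksen pays $5.

Efficient allocation: Santos→Lot F ($153), Novak→Lot E ($159), Costa→Lot B ($105), Eriksen→Lot C ($180); total welfare W = $597.
Eriksen receives Lot C at value $180, so the others get W − 180 = $417.
Without Eriksen: best allocation of the remaining 3 bidders over all 4 lots is Santos→Lot F ($153), Novak→Lot C ($164), Costa→Lot B ($105), total $422.
VCG payment = (others' best without Eriksen) − (others' welfare with Eriksen) = 422 − 417 = $5.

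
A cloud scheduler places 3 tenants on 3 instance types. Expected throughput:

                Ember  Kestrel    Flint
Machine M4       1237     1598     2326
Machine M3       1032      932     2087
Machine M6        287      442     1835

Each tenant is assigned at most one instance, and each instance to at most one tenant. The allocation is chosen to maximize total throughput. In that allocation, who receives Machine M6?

Treat this as an assignment problem: match each tenant to one instance.
Optimal: Ember→Machine M3 (1032 ops/s), Kestrel→Machine M4 (1598 ops/s), Flint→Machine M6 (1835 ops/s) — total 1032+1598+1835 = 4465 ops/s.
Column-greedy (each instance in turn goes to its best remaining tenant) gives 3800 ops/s, worse by 665.
Flint's own top instance is Machine M4 (2326 ops/s), but forcing Flint→Machine M4 and reassigning the rest optimally gives only 3800 ops/s — worse by 665.

Flint receives Machine M6.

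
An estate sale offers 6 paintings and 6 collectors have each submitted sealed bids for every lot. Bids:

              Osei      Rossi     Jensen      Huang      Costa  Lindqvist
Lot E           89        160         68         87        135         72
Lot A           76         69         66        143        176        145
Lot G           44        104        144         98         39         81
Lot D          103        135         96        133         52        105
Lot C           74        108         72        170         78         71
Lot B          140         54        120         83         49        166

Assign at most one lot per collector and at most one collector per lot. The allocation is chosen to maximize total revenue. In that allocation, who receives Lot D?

This is the linear assignment problem.
Optimal: Osei→Lot D ($103), Rossi→Lot E ($160), Jensen→Lot G ($144), Huang→Lot C ($170), Costa→Lot A ($176), Lindqvist→Lot B ($166) — total 103+160+144+170+176+166 = $919.
Row-greedy (each collector in turn takes its best remaining lot) gives $895, worse by 24.
Swapping Huang↔Costa (Huang→Lot A $143, Costa→Lot C $78) loses 125.
Osei's own top lot is Lot B ($140), but forcing Osei→Lot B and reassigning the rest optimally gives only $895 — worse by 24.

Osei receives Lot D.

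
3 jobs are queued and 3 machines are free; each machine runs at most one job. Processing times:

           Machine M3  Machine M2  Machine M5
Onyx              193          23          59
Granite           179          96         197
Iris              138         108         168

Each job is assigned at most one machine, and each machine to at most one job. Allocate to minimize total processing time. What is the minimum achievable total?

Min total: 293 min

Optimal: Onyx→Machine M5 (59 min), Granite→Machine M2 (96 min), Iris→Machine M3 (138 min) — total 59+96+138 = 293 min.
Row-greedy (each job in turn takes its cheapest remaining machine) gives 370 min, worse by 77.
Swapping Granite↔Iris (Granite→Machine M3 179 min, Iris→Machine M2 108 min) adds 53.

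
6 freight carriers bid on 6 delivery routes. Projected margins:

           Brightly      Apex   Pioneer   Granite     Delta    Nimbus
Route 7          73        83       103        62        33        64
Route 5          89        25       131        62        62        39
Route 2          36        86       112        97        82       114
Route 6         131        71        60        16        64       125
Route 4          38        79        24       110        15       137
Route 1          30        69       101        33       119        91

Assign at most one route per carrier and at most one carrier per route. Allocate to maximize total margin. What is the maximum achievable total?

This is a one-to-one assignment (maximum-weight bipartite matching).
Optimal: Brightly→Route 6 ($131k), Apex→Route 7 ($83k), Pioneer→Route 5 ($131k), Granite→Route 2 ($97k), Delta→Route 1 ($119k), Nimbus→Route 4 ($137k) — total 131+83+131+97+119+137 = $698k.
Row-greedy (each carrier in turn takes its best remaining route) gives $641k, worse by 57.
Next-best assignment: Brightly→Route 6, Apex→Route 7, Pioneer→Route 5, Granite→Route 4, Delta→Route 1, Nimbus→Route 2 = $688k.
Swapping Brightly↔Granite (Brightly→Route 2 $36k, Granite→Route 6 $16k) loses 176.

Max total: $698k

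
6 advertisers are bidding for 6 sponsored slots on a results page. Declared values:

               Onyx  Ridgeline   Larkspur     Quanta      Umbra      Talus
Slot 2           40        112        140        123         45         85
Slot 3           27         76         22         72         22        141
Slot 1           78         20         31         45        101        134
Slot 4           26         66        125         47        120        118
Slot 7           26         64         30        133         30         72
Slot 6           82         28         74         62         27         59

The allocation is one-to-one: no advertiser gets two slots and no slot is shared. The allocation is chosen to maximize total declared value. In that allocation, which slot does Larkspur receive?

Larkspur receives Slot 4.

Optimal: Onyx→Slot 6 ($82), Ridgeline→Slot 2 ($112), Larkspur→Slot 4 ($125), Quanta→Slot 7 ($133), Umbra→Slot 1 ($101), Talus→Slot 3 ($141) — total 82+112+125+133+101+141 = $694.
Max-entry greedy (repeatedly take the single best remaining cell) gives $636, worse by 58.
Next-best assignment: Onyx→Slot 6, Ridgeline→Slot 3, Larkspur→Slot 2, Quanta→Slot 7, Umbra→Slot 4, Talus→Slot 1 = $685.
Swapping Quanta↔Talus (Quanta→Slot 3 $72, Talus→Slot 7 $72) loses 130.
Larkspur's own top slot is Slot 2 ($140), but forcing Larkspur→Slot 2 and reassigning the rest optimally gives only $685 — worse by 9.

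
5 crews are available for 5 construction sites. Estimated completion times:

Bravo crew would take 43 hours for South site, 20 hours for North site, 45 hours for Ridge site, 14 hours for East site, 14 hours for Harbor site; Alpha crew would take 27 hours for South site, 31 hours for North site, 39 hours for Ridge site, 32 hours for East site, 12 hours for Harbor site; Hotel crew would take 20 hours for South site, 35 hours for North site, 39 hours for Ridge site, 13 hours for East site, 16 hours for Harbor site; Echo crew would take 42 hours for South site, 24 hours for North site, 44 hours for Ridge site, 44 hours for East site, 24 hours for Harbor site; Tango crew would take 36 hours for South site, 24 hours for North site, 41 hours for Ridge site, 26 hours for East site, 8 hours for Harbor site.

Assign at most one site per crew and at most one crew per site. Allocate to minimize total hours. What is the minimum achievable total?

Optimal: Bravo crew→East site (14 hours), Alpha crew→Ridge site (39 hours), Hotel crew→South site (20 hours), Echo crew→North site (24 hours), Tango crew→Harbor site (8 hours) — total 14+39+20+24+8 = 105 hours.
Row-greedy (each crew in turn takes its cheapest remaining site) gives 111 hours, worse by 6.
Swapping Echo crew↔Alpha crew (Echo crew→Ridge site 44 hours, Alpha crew→North site 31 hours) adds 12.
Every other assignment is strictly worse.

Min total: 105 hours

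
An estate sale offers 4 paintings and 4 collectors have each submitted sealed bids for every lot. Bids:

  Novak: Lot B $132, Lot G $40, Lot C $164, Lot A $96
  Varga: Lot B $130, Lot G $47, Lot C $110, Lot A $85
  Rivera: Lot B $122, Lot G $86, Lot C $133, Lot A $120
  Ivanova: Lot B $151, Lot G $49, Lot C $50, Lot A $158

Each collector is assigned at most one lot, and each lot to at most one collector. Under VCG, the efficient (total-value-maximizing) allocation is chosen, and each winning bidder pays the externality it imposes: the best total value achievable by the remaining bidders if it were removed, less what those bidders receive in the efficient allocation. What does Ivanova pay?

Efficient allocation: Novak→Lot C ($164), Varga→Lot B ($130), Rivera→Lot G ($86), Ivanova→Lot A ($158); total welfare W = $538.
Ivanova receives Lot A at value $158, so the others get W − 158 = $380.
Without Ivanova: best allocation of the remaining 3 bidders over all 4 lots is Novak→Lot C ($164), Varga→Lot B ($130), Rivera→Lot A ($120), total $414.
VCG payment = (others' best without Ivanova) − (others' welfare with Ivanova) = 414 − 380 = $34.

Ivanova pays $34.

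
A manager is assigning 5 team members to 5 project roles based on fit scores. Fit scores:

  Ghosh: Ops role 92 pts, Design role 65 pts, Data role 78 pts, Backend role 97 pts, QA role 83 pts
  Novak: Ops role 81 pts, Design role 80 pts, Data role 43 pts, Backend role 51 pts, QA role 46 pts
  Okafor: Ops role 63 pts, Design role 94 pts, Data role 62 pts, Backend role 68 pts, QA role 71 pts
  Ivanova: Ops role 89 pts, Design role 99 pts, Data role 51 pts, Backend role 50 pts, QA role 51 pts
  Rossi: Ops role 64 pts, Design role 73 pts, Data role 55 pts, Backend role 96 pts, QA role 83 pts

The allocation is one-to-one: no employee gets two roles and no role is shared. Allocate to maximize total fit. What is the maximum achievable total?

Max total: 425 pts

This is a one-to-one assignment (maximum-weight bipartite matching).
Optimal: Ghosh→Data role (78 pts), Novak→Ops role (81 pts), Okafor→QA role (71 pts), Ivanova→Design role (99 pts), Rossi→Backend role (96 pts) — total 78+81+71+99+96 = 425 pts.
Max-entry greedy (repeatedly take the single best remaining cell) gives 422 pts, worse by 3.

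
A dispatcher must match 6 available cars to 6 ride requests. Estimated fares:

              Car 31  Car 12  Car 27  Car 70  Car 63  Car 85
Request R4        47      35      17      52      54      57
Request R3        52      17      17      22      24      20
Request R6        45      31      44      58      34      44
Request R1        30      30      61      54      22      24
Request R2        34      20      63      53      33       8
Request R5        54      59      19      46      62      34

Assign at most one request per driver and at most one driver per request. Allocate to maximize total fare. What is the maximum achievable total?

Optimal: Car 31→Request R3 ($52), Car 12→Request R5 ($59), Car 27→Request R2 ($63), Car 70→Request R1 ($54), Car 63→Request R4 ($54), Car 85→Request R6 ($44) — total 52+59+63+54+54+44 = $326.
Row-greedy (each driver in turn takes its best remaining request) gives $258, worse by 68.

Maximum total: $326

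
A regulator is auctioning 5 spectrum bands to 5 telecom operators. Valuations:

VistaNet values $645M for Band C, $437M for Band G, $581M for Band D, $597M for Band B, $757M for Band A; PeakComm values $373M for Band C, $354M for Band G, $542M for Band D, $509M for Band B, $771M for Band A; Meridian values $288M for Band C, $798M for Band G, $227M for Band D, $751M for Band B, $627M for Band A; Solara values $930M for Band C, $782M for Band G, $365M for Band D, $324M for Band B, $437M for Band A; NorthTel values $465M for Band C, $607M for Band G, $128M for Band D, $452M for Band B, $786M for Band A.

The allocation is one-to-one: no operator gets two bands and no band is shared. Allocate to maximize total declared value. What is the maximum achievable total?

Treat this as an assignment problem: match each operator to one band.
Optimal: VistaNet→Band B ($597M), PeakComm→Band D ($542M), Meridian→Band G ($798M), Solara→Band C ($930M), NorthTel→Band A ($786M) — total 597+542+798+930+786 = $3653M.
Column-greedy (each band in turn goes to its best remaining operator) gives $3604M, worse by 49.
Next-best assignment: VistaNet→Band D, PeakComm→Band A, Meridian→Band B, Solara→Band C, NorthTel→Band G = $3640M.
Swapping VistaNet↔Solara (VistaNet→Band C $645M, Solara→Band B $324M) loses 558.
No other one-to-one assignment exceeds $3653M.

Max total: $3653M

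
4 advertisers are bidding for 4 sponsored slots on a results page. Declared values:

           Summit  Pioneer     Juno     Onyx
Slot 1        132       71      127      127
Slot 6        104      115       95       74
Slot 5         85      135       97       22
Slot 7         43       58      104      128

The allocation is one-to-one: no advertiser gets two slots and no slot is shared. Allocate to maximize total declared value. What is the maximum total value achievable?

Optimal: Summit→Slot 6 ($104), Pioneer→Slot 5 ($135), Juno→Slot 1 ($127), Onyx→Slot 7 ($128) — total 104+135+127+128 = $494.
Row-greedy (each advertiser in turn takes its best remaining slot) gives $445, worse by 49.
Next-best assignment: Summit→Slot 1, Pioneer→Slot 5, Juno→Slot 6, Onyx→Slot 7 = $490.
Swapping Onyx↔Summit (Onyx→Slot 6 $74, Summit→Slot 7 $43) loses 115.

Max total: $494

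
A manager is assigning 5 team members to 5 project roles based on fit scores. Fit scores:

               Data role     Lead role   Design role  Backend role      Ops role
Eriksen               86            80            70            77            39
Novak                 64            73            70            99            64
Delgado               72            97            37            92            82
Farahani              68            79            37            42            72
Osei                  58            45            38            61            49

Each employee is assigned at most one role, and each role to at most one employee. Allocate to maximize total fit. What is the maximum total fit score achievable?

Maximum total: 396 pts

Optimal: Eriksen→Design role (70 pts), Novak→Backend role (99 pts), Delgado→Lead role (97 pts), Farahani→Ops role (72 pts), Osei→Data role (58 pts) — total 70+99+97+72+58 = 396 pts.
Next-best assignment: Eriksen→Data role, Novak→Backend role, Delgado→Lead role, Farahani→Ops role, Osei→Design role = 392 pts.
Swapping Novak↔Eriksen (Novak→Design role 70 pts, Eriksen→Backend role 77 pts) loses 22.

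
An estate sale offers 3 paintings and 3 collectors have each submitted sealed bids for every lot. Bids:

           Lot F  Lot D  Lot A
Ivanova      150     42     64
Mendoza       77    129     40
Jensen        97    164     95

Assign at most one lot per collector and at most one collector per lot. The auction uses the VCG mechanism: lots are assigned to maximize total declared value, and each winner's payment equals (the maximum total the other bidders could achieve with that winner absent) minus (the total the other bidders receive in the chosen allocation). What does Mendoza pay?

Efficient allocation: Ivanova→Lot F ($150), Mendoza→Lot D ($129), Jensen→Lot A ($95); total welfare W = $374.
Mendoza receives Lot D at value $129, so the others get W − 129 = $245.
Without Mendoza: best allocation of the remaining 2 bidders over all 3 lots is Ivanova→Lot F ($150), Jensen→Lot D ($164), total $314.
VCG payment = (others' best without Mendoza) − (others' welfare with Mendoza) = 314 − 245 = $69.

Mendoza pays $69.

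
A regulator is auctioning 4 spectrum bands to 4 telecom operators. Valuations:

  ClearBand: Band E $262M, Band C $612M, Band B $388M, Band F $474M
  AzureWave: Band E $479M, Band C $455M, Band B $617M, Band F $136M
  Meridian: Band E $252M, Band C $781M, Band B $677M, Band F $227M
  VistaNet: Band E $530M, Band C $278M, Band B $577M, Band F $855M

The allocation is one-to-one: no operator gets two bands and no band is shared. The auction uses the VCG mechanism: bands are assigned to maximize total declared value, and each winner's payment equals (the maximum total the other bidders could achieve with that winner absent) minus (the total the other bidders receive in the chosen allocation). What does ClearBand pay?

ClearBand pays $242M.

Efficient allocation: ClearBand→Band C ($612M), AzureWave→Band E ($479M), Meridian→Band B ($677M), VistaNet→Band F ($855M); total welfare W = $2623M.
ClearBand receives Band C at value $612M, so the others get W − 612 = $2011M.
Without ClearBand: best allocation of the remaining 3 bidders over all 4 bands is AzureWave→Band B ($617M), Meridian→Band C ($781M), VistaNet→Band F ($855M), total $2253M.
VCG payment = (others' best without ClearBand) − (others' welfare with ClearBand) = 2253 − 2011 = $242M.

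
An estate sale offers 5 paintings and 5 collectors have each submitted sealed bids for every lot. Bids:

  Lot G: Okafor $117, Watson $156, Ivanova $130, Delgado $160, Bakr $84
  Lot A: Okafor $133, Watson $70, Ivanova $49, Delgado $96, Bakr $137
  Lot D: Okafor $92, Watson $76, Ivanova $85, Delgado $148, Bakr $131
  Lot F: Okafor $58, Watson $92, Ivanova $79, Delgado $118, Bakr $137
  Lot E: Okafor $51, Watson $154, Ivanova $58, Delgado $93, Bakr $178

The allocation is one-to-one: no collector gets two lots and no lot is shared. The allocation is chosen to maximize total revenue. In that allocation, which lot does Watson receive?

Optimal: Okafor→Lot A ($133), Watson→Lot E ($154), Ivanova→Lot G ($130), Delgado→Lot D ($148), Bakr→Lot F ($137) — total 133+154+130+148+137 = $702.
Row-greedy (each collector in turn takes its best remaining lot) gives $670, worse by 32.
Checked against all permutations: $702 is optimal.
Watson's own top lot is Lot G ($156), but forcing Watson→Lot G and reassigning the rest optimally gives only $694 — worse by 8.

Watson receives Lot E.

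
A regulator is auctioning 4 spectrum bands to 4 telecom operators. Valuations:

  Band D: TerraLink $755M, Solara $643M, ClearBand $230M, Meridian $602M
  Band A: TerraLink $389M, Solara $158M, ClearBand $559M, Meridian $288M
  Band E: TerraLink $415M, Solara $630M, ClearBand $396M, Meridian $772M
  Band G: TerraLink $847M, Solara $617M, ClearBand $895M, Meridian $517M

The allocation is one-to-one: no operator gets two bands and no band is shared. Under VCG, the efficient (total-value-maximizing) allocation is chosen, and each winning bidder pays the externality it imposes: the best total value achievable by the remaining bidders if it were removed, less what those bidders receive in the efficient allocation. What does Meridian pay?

Meridian pays $231M.

Efficient allocation: TerraLink→Band G ($847M), Solara→Band D ($643M), ClearBand→Band A ($559M), Meridian→Band E ($772M); total welfare W = $2821M.
Meridian receives Band E at value $772M, so the others get W − 772 = $2049M.
Without Meridian: best allocation of the remaining 3 bidders over all 4 bands is TerraLink→Band D ($755M), Solara→Band E ($630M), ClearBand→Band G ($895M), total $2280M.
VCG payment = (others' best without Meridian) − (others' welfare with Meridian) = 2280 − 2049 = $231M.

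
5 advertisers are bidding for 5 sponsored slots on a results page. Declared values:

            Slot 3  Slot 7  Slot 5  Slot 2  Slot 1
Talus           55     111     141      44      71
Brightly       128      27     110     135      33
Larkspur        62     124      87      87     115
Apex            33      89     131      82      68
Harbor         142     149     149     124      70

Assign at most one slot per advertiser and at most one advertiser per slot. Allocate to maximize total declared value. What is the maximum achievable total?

This is the linear assignment problem.
Optimal: Talus→Slot 7 ($111), Brightly→Slot 2 ($135), Larkspur→Slot 1 ($115), Apex→Slot 5 ($131), Harbor→Slot 3 ($142) — total 111+135+115+131+142 = $634.
Row-greedy (each advertiser in turn takes its best remaining slot) gives $610, worse by 24.
No other one-to-one assignment exceeds $634.

Maximum total: $634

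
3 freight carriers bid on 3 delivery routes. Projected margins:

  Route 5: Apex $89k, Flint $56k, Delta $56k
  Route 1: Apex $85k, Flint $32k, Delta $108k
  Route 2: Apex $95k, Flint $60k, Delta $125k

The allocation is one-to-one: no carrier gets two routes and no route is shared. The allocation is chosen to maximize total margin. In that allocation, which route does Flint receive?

Flint receives Route 5.

This is a one-to-one assignment (maximum-weight bipartite matching).
Optimal: Apex→Route 1 ($85k), Flint→Route 5 ($56k), Delta→Route 2 ($125k) — total 85+56+125 = $266k.
Max-entry greedy (repeatedly take the single best remaining cell) gives $246k, worse by 20.
Next-best assignment: Apex→Route 2, Flint→Route 5, Delta→Route 1 = $259k.
Swapping Apex↔Delta (Apex→Route 2 $95k, Delta→Route 1 $108k) loses 7.
No other one-to-one assignment exceeds $266k.
Flint's own top route is Route 2 ($60k), but forcing Flint→Route 2 and reassigning the rest optimally gives only $257k — worse by 9.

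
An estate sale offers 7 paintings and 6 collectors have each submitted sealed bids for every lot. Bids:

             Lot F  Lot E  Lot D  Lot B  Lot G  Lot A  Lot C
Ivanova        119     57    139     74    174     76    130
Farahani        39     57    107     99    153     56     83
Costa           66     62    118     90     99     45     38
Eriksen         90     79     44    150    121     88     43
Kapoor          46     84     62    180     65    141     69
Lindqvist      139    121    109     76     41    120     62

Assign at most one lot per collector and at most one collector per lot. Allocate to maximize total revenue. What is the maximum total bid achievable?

Maximum total: $831

This is the linear assignment problem.
Optimal: Ivanova→Lot C ($130), Farahani→Lot G ($153), Costa→Lot D ($118), Eriksen→Lot B ($150), Kapoor→Lot A ($141), Lindqvist→Lot F ($139) — total 130+153+118+150+141+139 = $831.
Next-best assignment: Ivanova→Lot C, Farahani→Lot G, Costa→Lot D, Eriksen→Lot B, Kapoor→Lot A, Lindqvist→Lot E = $813.
Swapping Eriksen↔Farahani (Eriksen→Lot G $121, Farahani→Lot B $99) loses 83.
No other one-to-one assignment exceeds $831.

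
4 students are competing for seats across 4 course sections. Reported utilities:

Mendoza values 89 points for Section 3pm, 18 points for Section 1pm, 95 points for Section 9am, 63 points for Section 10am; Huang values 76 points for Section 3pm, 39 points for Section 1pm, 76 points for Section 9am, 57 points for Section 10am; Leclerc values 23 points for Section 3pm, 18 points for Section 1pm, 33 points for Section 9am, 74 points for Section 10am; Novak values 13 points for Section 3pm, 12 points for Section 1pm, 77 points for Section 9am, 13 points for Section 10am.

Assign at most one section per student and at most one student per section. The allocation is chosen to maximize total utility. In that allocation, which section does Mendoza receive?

Mendoza receives Section 3pm.

Optimal: Mendoza→Section 3pm (89 points), Huang→Section 1pm (39 points), Leclerc→Section 10am (74 points), Novak→Section 9am (77 points) — total 89+39+74+77 = 279 points.
Max-entry greedy (repeatedly take the single best remaining cell) gives 257 points, worse by 22.
Mendoza's own top section is Section 9am (95 points), but forcing Mendoza→Section 9am and reassigning the rest optimally gives only 257 points — worse by 22.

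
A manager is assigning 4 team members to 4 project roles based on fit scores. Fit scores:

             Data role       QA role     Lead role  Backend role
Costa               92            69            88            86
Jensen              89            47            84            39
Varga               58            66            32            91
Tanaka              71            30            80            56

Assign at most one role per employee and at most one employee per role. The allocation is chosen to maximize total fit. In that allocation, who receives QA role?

Costa receives QA role.

This is a one-to-one assignment (maximum-weight bipartite matching).
Optimal: Costa→QA role (69 pts), Jensen→Data role (89 pts), Varga→Backend role (91 pts), Tanaka→Lead role (80 pts) — total 69+89+91+80 = 329 pts.
Row-greedy (each employee in turn takes its best remaining role) gives 297 pts, worse by 32.
No other one-to-one assignment exceeds 329 pts.
Costa's own top role is Data role (92 pts), but forcing Costa→Data role and reassigning the rest optimally gives only 310 pts — worse by 19.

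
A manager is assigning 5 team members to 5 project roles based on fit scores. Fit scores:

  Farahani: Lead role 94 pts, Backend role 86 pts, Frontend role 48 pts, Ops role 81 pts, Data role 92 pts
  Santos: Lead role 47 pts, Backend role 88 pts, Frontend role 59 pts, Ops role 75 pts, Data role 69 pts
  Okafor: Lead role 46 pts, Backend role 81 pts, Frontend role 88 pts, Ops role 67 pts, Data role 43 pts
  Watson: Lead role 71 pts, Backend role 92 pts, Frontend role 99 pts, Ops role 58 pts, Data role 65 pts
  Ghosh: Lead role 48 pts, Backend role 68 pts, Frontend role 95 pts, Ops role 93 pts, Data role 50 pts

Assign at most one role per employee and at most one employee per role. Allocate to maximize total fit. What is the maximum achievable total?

Optimal: Farahani→Lead role (94 pts), Santos→Data role (69 pts), Okafor→Backend role (81 pts), Watson→Frontend role (99 pts), Ghosh→Ops role (93 pts) — total 94+69+81+99+93 = 436 pts.
Row-greedy (each employee in turn takes its best remaining role) gives 428 pts, worse by 8.

Maximum total: 436 pts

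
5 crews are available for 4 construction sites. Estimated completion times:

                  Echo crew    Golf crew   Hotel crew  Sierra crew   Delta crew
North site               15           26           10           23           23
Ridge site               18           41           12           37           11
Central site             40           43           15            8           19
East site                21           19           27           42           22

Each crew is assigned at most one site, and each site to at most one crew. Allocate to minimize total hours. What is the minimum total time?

Optimal: Hotel crew→North site (10 hours), Delta crew→Ridge site (11 hours), Sierra crew→Central site (8 hours), Golf crew→East site (19 hours) — total 10+11+8+19 = 48 hours.
Row-greedy (each crew in turn takes its cheapest remaining site) gives 54 hours, worse by 6.
Next-best assignment: Hotel crew→North site, Delta crew→Ridge site, Sierra crew→Central site, Echo crew→East site = 50 hours.

Minimum total: 48 hours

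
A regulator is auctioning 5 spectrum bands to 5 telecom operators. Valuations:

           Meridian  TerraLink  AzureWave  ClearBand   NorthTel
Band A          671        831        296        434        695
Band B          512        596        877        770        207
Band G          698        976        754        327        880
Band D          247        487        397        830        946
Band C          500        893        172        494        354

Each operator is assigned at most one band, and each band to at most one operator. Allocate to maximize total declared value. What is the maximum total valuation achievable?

This is a one-to-one assignment (maximum-weight bipartite matching).
Optimal: Meridian→Band A ($671M), TerraLink→Band C ($893M), AzureWave→Band B ($877M), ClearBand→Band D ($830M), NorthTel→Band G ($880M) — total 671+893+877+830+880 = $4151M.
Max-entry greedy (repeatedly take the single best remaining cell) gives $3964M, worse by 187.

Max total: $4151M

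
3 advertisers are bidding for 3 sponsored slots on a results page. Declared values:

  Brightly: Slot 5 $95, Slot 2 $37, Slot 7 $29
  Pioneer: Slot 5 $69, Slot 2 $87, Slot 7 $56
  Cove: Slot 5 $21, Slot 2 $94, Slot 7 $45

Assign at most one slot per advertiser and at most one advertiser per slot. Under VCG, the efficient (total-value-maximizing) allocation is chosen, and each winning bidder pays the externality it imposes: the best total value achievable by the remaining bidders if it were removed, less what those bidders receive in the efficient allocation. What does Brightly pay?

Efficient allocation: Brightly→Slot 5 ($95), Pioneer→Slot 7 ($56), Cove→Slot 2 ($94); total welfare W = $245.
Brightly receives Slot 5 at value $95, so the others get W − 95 = $150.
Without Brightly: best allocation of the remaining 2 bidders over all 3 slots is Pioneer→Slot 5 ($69), Cove→Slot 2 ($94), total $163.
VCG payment = (others' best without Brightly) − (others' welfare with Brightly) = 163 − 150 = $13.

Brightly pays $13.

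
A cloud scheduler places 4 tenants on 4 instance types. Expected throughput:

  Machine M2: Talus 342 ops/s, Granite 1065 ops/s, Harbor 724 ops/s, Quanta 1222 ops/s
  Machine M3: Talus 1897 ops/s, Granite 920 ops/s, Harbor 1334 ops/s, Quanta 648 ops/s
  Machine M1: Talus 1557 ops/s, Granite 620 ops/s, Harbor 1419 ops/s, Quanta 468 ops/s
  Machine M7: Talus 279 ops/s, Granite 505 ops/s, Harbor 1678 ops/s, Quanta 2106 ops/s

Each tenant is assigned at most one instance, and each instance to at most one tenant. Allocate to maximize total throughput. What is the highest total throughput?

Treat this as an assignment problem: match each tenant to one instance.
Optimal: Talus→Machine M3 (1897 ops/s), Granite→Machine M2 (1065 ops/s), Harbor→Machine M1 (1419 ops/s), Quanta→Machine M7 (2106 ops/s) — total 1897+1065+1419+2106 = 6487 ops/s.
Column-greedy (each instance in turn goes to its best remaining tenant) gives 5043 ops/s, worse by 1444.
Next-best assignment: Talus→Machine M1, Granite→Machine M2, Harbor→Machine M3, Quanta→Machine M7 = 6062 ops/s.
Swapping Granite↔Quanta (Granite→Machine M7 505 ops/s, Quanta→Machine M2 1222 ops/s) loses 1444.
Checked against all permutations: 6487 ops/s is optimal.

Maximum total: 6487 ops/s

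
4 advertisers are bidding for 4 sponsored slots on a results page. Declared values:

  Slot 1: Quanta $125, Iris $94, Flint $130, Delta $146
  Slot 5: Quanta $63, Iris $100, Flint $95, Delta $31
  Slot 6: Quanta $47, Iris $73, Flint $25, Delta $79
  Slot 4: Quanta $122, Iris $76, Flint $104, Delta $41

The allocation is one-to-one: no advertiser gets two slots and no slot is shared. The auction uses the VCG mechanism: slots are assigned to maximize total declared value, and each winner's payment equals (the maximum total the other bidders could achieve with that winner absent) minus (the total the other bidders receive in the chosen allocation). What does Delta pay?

Delta pays $62.

Efficient allocation: Quanta→Slot 4 ($122), Iris→Slot 6 ($73), Flint→Slot 5 ($95), Delta→Slot 1 ($146); total welfare W = $436.
Delta receives Slot 1 at value $146, so the others get W − 146 = $290.
Without Delta: best allocation of the remaining 3 bidders over all 4 slots is Quanta→Slot 4 ($122), Iris→Slot 5 ($100), Flint→Slot 1 ($130), total $352.
VCG payment = (others' best without Delta) − (others' welfare with Delta) = 352 − 290 = $62.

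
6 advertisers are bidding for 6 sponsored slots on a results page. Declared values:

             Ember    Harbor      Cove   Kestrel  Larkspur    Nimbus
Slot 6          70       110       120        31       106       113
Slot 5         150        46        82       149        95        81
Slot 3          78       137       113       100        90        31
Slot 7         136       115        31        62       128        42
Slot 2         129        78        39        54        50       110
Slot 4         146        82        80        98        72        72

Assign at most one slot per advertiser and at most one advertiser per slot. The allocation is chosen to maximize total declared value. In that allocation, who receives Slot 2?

Optimal: Ember→Slot 4 ($146), Harbor→Slot 3 ($137), Cove→Slot 6 ($120), Kestrel→Slot 5 ($149), Larkspur→Slot 7 ($128), Nimbus→Slot 2 ($110) — total 146+137+120+149+128+110 = $790.
Row-greedy (each advertiser in turn takes its best remaining slot) gives $743, worse by 47.
Next-best assignment: Ember→Slot 4, Harbor→Slot 6, Cove→Slot 3, Kestrel→Slot 5, Larkspur→Slot 7, Nimbus→Slot 2 = $756.
Checked against all permutations: $790 is optimal.
Nimbus's own top slot is Slot 6 ($113), but forcing Nimbus→Slot 6 and reassigning the rest optimally gives only $736 — worse by 54.

Nimbus receives Slot 2.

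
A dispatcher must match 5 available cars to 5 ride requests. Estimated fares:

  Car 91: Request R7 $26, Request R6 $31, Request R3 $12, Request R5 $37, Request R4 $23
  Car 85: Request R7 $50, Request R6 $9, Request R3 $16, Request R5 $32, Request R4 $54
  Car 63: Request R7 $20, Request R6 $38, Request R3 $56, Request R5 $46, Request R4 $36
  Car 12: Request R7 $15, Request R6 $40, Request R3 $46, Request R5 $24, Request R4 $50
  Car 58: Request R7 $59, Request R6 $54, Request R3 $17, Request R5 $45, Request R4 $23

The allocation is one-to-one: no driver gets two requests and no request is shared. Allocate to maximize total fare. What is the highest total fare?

This is a one-to-one assignment (maximum-weight bipartite matching).
Optimal: Car 91→Request R5 ($37), Car 85→Request R7 ($50), Car 63→Request R3 ($56), Car 12→Request R4 ($50), Car 58→Request R6 ($54) — total 37+50+56+50+54 = $247.
Column-greedy (each request in turn goes to its best remaining driver) gives $246, worse by 1.

Max total: $247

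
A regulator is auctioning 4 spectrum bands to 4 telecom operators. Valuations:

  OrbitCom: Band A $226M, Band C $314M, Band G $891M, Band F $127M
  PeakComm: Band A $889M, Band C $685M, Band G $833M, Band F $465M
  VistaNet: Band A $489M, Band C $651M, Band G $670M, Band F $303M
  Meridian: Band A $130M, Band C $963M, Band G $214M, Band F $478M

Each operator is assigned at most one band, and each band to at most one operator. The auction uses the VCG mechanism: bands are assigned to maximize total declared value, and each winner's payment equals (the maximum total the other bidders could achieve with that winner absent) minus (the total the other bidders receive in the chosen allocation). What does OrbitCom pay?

OrbitCom pays $367M.

Efficient allocation: OrbitCom→Band G ($891M), PeakComm→Band A ($889M), VistaNet→Band F ($303M), Meridian→Band C ($963M); total welfare W = $3046M.
OrbitCom receives Band G at value $891M, so the others get W − 891 = $2155M.
Without OrbitCom: best allocation of the remaining 3 bidders over all 4 bands is PeakComm→Band A ($889M), VistaNet→Band G ($670M), Meridian→Band C ($963M), total $2522M.
VCG payment = (others' best without OrbitCom) − (others' welfare with OrbitCom) = 2522 − 2155 = $367M.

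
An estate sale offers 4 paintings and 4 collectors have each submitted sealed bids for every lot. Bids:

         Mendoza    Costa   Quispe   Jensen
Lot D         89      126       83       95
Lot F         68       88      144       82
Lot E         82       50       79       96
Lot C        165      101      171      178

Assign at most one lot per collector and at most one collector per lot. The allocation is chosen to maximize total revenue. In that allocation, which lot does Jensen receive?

Optimal: Mendoza→Lot C ($165), Costa→Lot D ($126), Quispe→Lot F ($144), Jensen→Lot E ($96) — total 165+126+144+96 = $531.
Max-entry greedy (repeatedly take the single best remaining cell) gives $530, worse by 1.
Jensen's own top lot is Lot C ($178), but forcing Jensen→Lot C and reassigning the rest optimally gives only $530 — worse by 1.

Jensen receives Lot E.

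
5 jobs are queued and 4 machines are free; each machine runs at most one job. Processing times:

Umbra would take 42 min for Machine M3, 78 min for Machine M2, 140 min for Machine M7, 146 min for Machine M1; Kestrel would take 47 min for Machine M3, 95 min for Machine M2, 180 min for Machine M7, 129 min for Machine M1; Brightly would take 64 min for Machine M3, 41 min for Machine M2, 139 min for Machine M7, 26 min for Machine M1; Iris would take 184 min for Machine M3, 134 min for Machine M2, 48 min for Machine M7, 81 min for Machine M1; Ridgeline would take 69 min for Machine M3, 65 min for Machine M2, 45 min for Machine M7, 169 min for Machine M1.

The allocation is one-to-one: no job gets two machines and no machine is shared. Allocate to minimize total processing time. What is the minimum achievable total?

Treat this as an assignment problem: match each job to one machine.
Optimal: Umbra→Machine M3 (42 min), Ridgeline→Machine M2 (65 min), Iris→Machine M7 (48 min), Brightly→Machine M1 (26 min) — total 42+65+48+26 = 181 min.
Min-entry greedy (repeatedly take the single cheapest remaining cell) gives 208 min, worse by 27.
Next-best assignment: Kestrel→Machine M3, Ridgeline→Machine M2, Iris→Machine M7, Brightly→Machine M1 = 186 min.

Min total: 181 min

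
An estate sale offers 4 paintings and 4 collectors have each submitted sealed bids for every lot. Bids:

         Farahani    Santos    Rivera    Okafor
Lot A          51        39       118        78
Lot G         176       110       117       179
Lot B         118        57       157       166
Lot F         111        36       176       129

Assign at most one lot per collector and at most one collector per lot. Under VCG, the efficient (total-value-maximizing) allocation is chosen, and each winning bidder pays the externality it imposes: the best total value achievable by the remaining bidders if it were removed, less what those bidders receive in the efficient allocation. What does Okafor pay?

Efficient allocation: Farahani→Lot G ($176), Santos→Lot A ($39), Rivera→Lot F ($176), Okafor→Lot B ($166); total welfare W = $557.
Okafor receives Lot B at value $166, so the others get W − 166 = $391.
Without Okafor: best allocation of the remaining 3 bidders over all 4 lots is Farahani→Lot G ($176), Santos→Lot B ($57), Rivera→Lot F ($176), total $409.
VCG payment = (others' best without Okafor) − (others' welfare with Okafor) = 409 − 391 = $18.

Okafor pays $18.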